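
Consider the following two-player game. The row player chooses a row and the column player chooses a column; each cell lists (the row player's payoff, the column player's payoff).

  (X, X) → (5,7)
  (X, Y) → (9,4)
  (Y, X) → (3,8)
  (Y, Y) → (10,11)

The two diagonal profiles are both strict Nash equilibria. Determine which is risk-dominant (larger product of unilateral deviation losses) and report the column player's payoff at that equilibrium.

7

At both X: the row player loses 5 − 3 = 2 by deviating; the column player loses 7 − 4 = 3. Product = 2·3 = 6.
At both Y: the row player loses 10 − 9 = 1 by deviating; the column player loses 11 − 8 = 3. Product = 1·3 = 3.
6 > 3, so both X is risk-dominant. The column player's payoff there is 7.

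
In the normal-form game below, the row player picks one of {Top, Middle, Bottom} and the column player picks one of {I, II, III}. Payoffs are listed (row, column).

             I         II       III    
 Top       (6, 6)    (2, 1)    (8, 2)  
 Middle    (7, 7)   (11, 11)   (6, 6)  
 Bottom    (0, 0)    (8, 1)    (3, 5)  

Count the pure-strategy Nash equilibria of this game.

(Middle, II): the row player gets 11 (best alternative 8); the column player gets 11 (best alternative 7). Neither deviates — NE.
(Bottom, III) is not a NE: the row player would switch to Top (8 > 3).
No other cell survives both best-response checks, so there is 1 pure NE.

1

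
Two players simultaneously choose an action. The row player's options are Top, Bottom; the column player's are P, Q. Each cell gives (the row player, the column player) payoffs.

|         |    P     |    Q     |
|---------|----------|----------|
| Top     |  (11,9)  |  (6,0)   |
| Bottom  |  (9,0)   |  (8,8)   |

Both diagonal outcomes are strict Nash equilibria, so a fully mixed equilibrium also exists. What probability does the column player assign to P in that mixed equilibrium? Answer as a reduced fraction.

1/2

The column player's mix q on P must make the row player indifferent between Top and Bottom.
The row player's payoff from Top: 11q + 6(1−q). From Bottom: 9q + 8(1−q).
Set equal: 2q = 2(1−q) → q = 2/4 = 1/2.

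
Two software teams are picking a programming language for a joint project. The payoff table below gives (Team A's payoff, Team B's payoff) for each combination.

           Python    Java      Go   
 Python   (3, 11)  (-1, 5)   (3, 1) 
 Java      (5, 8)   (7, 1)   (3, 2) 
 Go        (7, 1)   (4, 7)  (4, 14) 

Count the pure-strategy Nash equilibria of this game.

1

Both Go: Team A gets 4 (best alternative 3); Team B gets 14 (best alternative 7). Neither deviates — NE.
Both Python is not a NE: Team A would switch to Go (7 > 3).
No other cell survives both best-response checks, so there is 1 pure NE.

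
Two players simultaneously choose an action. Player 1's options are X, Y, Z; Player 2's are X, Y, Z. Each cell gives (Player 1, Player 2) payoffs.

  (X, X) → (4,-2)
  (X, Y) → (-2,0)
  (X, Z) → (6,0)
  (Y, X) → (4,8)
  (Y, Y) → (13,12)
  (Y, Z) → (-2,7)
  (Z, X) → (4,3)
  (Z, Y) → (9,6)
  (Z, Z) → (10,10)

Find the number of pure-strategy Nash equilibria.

Both Y: Player 1 gets 13 (best alternative 9); Player 2 gets 12 (best alternative 8). Neither deviates — NE.
Both Z: Player 1 gets 10 (best alternative 6); Player 2 gets 10 (best alternative 6). Neither deviates — NE.
Both X is not a NE: Player 2 would switch to Y (0 > -2).
No other cell survives both best-response checks, so there are 2 pure NE.

2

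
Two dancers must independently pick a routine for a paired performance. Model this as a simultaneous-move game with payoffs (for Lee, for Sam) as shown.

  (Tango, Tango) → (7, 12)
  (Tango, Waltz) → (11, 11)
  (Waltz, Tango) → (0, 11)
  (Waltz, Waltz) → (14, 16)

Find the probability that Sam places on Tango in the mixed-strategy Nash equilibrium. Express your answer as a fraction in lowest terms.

Sam's mix q on Tango must make Lee indifferent between Tango and Waltz.
Lee's payoff from Tango: 7q + 11(1−q). From Waltz: 0q + 14(1−q).
Set equal: 7q = 3(1−q) → q = 3/10.

3/10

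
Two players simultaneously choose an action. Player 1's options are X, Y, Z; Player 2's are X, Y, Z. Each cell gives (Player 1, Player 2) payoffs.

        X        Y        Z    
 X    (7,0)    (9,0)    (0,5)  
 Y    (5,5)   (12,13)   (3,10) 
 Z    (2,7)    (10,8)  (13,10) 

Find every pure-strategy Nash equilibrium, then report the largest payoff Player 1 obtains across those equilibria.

13

Both Y is a pure NE (Player 1: 12 ≥ 10; Player 2: 13 ≥ 10). Player 1 gets 12.
Both Z is a pure NE (Player 1: 13 ≥ 3; Player 2: 10 ≥ 8). Player 1 gets 13.
Every other cell has a profitable deviation for at least one player. Highest of {12, 13} is 13.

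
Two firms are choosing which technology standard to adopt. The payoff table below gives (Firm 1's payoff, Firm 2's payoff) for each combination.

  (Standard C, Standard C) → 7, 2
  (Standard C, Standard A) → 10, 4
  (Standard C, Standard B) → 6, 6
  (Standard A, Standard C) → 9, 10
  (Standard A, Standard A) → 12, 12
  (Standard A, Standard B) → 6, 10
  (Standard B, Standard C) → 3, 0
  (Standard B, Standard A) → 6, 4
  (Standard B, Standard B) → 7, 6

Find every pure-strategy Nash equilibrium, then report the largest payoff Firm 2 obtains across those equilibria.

Both Standard A is a pure NE (Firm 1: 12 ≥ 10; Firm 2: 12 ≥ 10). Firm 2 gets 12.
Both Standard B is a pure NE (Firm 1: 7 ≥ 6; Firm 2: 6 ≥ 4). Firm 2 gets 6.
Every other cell has a profitable deviation for at least one player. Highest of {12, 6} is 12.

12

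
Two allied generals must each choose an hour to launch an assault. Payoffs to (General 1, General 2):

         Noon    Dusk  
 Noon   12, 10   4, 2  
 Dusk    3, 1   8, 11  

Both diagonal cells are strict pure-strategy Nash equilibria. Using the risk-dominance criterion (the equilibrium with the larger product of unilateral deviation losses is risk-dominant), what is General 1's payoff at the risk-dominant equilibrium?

At both Noon: General 1 loses 12 − 3 = 9 by deviating; General 2 loses 10 − 2 = 8. Product = 9·8 = 72.
At both Dusk: General 1 loses 8 − 4 = 4 by deviating; General 2 loses 11 − 1 = 10. Product = 4·10 = 40.
72 > 40, so both Noon is risk-dominant. General 1's payoff there is 12.

12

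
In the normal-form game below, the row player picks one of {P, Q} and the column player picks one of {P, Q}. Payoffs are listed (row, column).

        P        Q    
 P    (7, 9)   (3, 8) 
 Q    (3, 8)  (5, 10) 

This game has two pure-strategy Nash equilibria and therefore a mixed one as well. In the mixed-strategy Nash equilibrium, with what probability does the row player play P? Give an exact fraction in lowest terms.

2/3

The row player's mix p on P must make the column player indifferent between P and Q.
The column player's payoff from P: 9p + 8(1−p). From Q: 8p + 10(1−p).
Set equal: 1p = 2(1−p) → p = 2/3.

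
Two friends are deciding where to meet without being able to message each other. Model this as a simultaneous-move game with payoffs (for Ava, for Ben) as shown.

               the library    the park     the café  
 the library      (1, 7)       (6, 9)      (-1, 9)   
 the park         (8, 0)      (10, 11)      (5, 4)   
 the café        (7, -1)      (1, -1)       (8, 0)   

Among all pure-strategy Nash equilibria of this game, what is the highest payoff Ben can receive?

Both the park is a pure NE (Ava: 10 ≥ 6; Ben: 11 ≥ 4). Ben gets 11.
Both the café is a pure NE (Ava: 8 ≥ 5; Ben: 0 ≥ -1). Ben gets 0.
Every other cell has a profitable deviation for at least one player. Highest of {11, 0} is 11.

11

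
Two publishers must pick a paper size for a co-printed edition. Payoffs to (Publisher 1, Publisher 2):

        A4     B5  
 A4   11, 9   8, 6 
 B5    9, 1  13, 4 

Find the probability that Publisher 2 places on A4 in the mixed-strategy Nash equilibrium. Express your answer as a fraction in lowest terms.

Publisher 2's mix q on A4 must make Publisher 1 indifferent between A4 and B5.
Publisher 1's payoff from A4: 11q + 8(1−q). From B5: 9q + 13(1−q).
Set equal: 2q = 5(1−q) → q = 5/7.

5/7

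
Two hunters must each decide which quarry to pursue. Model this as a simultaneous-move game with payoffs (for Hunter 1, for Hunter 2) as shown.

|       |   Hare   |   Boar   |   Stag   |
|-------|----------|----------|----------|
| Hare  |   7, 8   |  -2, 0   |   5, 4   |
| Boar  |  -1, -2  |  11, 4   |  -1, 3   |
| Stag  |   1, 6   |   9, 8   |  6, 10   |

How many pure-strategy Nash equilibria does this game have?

3

Both Hare: Hunter 1 gets 7 (best alternative 1); Hunter 2 gets 8 (best alternative 4). Neither deviates — NE.
Both Boar: Hunter 1 gets 11 (best alternative 9); Hunter 2 gets 4 (best alternative 3). Neither deviates — NE.
Both Stag: Hunter 1 gets 6 (best alternative 5); Hunter 2 gets 10 (best alternative 8). Neither deviates — NE.
(Stag, Hare) is not a NE: Hunter 1 would switch to Hare (7 > 1).
No other cell survives both best-response checks, so there are 3 pure NE.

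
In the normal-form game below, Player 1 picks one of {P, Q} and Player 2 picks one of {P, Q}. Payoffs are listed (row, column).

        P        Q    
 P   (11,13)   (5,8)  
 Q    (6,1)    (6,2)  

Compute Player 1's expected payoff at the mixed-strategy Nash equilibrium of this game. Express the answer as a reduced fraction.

6

Player 2 mixes with probability q on P, chosen so Player 1 is indifferent: 11q + 5(1−q) = 6q + 6(1−q) gives q = 1/6.
Player 1's expected payoff (from either row, since indifferent) is 11·1/6 + 5·5/6 = 6.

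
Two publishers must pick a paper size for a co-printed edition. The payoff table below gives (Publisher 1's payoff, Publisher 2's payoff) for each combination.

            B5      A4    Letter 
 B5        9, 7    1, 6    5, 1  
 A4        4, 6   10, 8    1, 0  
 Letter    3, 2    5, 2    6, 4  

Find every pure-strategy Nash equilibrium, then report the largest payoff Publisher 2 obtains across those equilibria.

Both B5 is a pure NE (Publisher 1: 9 ≥ 4; Publisher 2: 7 ≥ 6). Publisher 2 gets 7.
Both A4 is a pure NE (Publisher 1: 10 ≥ 5; Publisher 2: 8 ≥ 6). Publisher 2 gets 8.
Both Letter is a pure NE (Publisher 1: 6 ≥ 5; Publisher 2: 4 ≥ 2). Publisher 2 gets 4.
Every other cell has a profitable deviation for at least one player. Highest of {7, 8, 4} is 8.

8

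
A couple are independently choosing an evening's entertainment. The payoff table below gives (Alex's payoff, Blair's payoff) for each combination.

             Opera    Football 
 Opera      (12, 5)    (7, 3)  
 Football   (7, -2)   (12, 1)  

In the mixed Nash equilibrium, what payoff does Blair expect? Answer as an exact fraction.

Alex mixes with probability p on Opera, chosen so Blair is indifferent: 5p + (-2)(1−p) = 3p + 1(1−p) gives p = 3/5.
Blair's expected payoff is 5·3/5 + (-2)·2/5 = 11/5.

11/5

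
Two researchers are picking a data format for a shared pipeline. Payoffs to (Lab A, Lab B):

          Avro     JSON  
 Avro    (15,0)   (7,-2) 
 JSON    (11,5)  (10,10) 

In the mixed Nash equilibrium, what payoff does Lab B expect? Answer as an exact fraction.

Lab A mixes with probability p on Avro, chosen so Lab B is indifferent: 0p + 5(1−p) = (-2)p + 10(1−p) gives p = 5/7.
Lab B's expected payoff is 0·5/7 + 5·2/7 = 10/7.

10/7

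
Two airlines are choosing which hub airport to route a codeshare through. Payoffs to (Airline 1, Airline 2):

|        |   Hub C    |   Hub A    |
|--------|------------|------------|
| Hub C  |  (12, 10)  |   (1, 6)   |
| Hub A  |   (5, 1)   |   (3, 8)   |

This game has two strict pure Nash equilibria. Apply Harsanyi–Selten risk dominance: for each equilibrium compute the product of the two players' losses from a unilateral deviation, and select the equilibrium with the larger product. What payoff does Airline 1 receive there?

12

At both Hub C: Airline 1 loses 12 − 5 = 7 by deviating; Airline 2 loses 10 − 6 = 4. Product = 7·4 = 28.
At both Hub A: Airline 1 loses 3 − 1 = 2 by deviating; Airline 2 loses 8 − 1 = 7. Product = 2·7 = 14.
28 > 14, so both Hub C is risk-dominant. Airline 1's payoff there is 12.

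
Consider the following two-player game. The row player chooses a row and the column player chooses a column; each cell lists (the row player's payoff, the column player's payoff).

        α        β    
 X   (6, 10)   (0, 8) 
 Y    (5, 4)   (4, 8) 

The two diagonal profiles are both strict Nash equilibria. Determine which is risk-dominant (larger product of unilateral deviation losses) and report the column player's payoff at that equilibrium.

8

At (X, α): the row player loses 6 − 5 = 1 by deviating; the column player loses 10 − 8 = 2. Product = 1·2 = 2.
At (Y, β): the row player loses 4 − 0 = 4 by deviating; the column player loses 8 − 4 = 4. Product = 4·4 = 16.
16 > 2, so (Y, β) is risk-dominant. The column player's payoff there is 8.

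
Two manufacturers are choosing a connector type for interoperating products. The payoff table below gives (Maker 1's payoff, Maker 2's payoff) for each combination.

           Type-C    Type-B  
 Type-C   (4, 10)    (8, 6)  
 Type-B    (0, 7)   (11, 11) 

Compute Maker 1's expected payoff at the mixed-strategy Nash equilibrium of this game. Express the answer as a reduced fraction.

Maker 2 mixes with probability q on Type-C, chosen so Maker 1 is indifferent: 4q + 8(1−q) = 0q + 11(1−q) gives q = 3/7.
Maker 1's expected payoff (from either row, since indifferent) is 4·3/7 + 8·4/7 = 44/7.

44/7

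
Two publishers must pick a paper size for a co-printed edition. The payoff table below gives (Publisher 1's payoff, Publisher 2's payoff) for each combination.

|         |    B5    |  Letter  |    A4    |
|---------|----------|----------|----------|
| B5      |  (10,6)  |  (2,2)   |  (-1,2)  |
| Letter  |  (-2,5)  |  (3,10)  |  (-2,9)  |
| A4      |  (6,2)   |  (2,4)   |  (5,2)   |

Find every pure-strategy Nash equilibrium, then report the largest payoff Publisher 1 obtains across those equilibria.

Both B5 is a pure NE (Publisher 1: 10 ≥ 6; Publisher 2: 6 ≥ 2). Publisher 1 gets 10.
Both Letter is a pure NE (Publisher 1: 3 ≥ 2; Publisher 2: 10 ≥ 9). Publisher 1 gets 3.
Every other cell has a profitable deviation for at least one player. Highest of {10, 3} is 10.

10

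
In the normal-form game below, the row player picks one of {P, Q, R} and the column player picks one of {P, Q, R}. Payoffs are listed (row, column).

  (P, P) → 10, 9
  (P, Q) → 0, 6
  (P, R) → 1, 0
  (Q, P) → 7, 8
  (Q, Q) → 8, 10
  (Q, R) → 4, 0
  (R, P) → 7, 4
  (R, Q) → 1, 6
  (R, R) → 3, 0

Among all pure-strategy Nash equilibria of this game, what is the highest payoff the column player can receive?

Both P is a pure NE (the row player: 10 ≥ 7; the column player: 9 ≥ 6). The column player gets 9.
Both Q is a pure NE (the row player: 8 ≥ 1; the column player: 10 ≥ 8). The column player gets 10.
Every other cell has a profitable deviation for at least one player. Highest of {9, 10} is 10.

10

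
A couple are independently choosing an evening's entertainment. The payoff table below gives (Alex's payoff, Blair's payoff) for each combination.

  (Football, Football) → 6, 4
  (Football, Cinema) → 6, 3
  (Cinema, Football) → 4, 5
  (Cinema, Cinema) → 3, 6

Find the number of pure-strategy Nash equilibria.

1

Both Football: Alex gets 6 (best alternative 4); Blair gets 4 (best alternative 3). Neither deviates — NE.
Both Cinema is not a NE: Alex would switch to Football (6 > 3).
No other cell survives both best-response checks, so there is 1 pure NE.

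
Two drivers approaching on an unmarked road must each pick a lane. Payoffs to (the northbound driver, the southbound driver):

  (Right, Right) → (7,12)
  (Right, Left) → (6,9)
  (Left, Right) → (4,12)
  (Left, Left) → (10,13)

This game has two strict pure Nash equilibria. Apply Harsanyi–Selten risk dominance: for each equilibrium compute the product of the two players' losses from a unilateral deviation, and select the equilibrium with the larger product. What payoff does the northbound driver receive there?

7

At both Right: the northbound driver loses 7 − 4 = 3 by deviating; the southbound driver loses 12 − 9 = 3. Product = 3·3 = 9.
At both Left: the northbound driver loses 10 − 6 = 4 by deviating; the southbound driver loses 13 − 12 = 1. Product = 4·1 = 4.
9 > 4, so both Right is risk-dominant. The northbound driver's payoff there is 7.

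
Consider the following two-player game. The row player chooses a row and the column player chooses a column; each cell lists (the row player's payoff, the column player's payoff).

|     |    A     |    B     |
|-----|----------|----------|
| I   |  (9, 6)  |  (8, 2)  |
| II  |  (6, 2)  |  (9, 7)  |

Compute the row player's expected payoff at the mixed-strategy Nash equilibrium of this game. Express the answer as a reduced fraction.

33/4

The column player mixes with probability q on A, chosen so the row player is indifferent: 9q + 8(1−q) = 6q + 9(1−q) gives q = 1/4.
The row player's expected payoff (from either row, since indifferent) is 9·1/4 + 8·3/4 = 33/4.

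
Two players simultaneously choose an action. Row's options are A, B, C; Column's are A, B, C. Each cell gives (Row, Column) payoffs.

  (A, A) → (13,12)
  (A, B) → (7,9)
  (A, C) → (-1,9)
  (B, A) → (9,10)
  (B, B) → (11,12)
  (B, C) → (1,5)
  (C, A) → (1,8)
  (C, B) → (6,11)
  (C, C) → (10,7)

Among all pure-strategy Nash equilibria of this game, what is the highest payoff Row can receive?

Both A is a pure NE (Row: 13 ≥ 9; Column: 12 ≥ 9). Row gets 13.
Both B is a pure NE (Row: 11 ≥ 7; Column: 12 ≥ 10). Row gets 11.
Every other cell has a profitable deviation for at least one player. Highest of {13, 11} is 13.

13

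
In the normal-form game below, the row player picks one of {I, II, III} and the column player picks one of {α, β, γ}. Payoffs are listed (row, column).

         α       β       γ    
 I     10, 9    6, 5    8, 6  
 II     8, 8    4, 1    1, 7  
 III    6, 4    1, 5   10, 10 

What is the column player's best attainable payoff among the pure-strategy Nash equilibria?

10

(I, α) is a pure NE (the row player: 10 ≥ 8; the column player: 9 ≥ 6). The column player gets 9.
(III, γ) is a pure NE (the row player: 10 ≥ 8; the column player: 10 ≥ 5). The column player gets 10.
Every other cell has a profitable deviation for at least one player. Highest of {9, 10} is 10.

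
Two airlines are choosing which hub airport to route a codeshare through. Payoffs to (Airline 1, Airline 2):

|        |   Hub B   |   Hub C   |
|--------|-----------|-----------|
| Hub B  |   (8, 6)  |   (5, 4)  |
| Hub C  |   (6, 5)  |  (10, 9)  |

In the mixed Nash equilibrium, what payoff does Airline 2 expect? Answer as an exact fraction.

Airline 1 mixes with probability p on Hub B, chosen so Airline 2 is indifferent: 6p + 5(1−p) = 4p + 9(1−p) gives p = 2/3.
Airline 2's expected payoff is 6·2/3 + 5·1/3 = 17/3.

17/3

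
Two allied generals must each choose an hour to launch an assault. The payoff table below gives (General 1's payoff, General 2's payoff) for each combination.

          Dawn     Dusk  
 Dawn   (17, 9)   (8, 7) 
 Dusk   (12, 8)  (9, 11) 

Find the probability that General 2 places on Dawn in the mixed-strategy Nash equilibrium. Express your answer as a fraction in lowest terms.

General 2's mix q on Dawn must make General 1 indifferent between Dawn and Dusk.
General 1's payoff from Dawn: 17q + 8(1−q). From Dusk: 12q + 9(1−q).
Set equal: 5q = 1(1−q) → q = 1/6.

1/6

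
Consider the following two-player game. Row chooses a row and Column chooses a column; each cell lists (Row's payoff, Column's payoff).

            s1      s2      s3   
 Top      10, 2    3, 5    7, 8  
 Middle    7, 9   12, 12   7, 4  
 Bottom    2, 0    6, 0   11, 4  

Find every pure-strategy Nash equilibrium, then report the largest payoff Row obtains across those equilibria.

(Middle, s2) is a pure NE (Row: 12 ≥ 6; Column: 12 ≥ 9). Row gets 12.
(Bottom, s3) is a pure NE (Row: 11 ≥ 7; Column: 4 ≥ 0). Row gets 11.
Every other cell has a profitable deviation for at least one player. Highest of {12, 11} is 12.

12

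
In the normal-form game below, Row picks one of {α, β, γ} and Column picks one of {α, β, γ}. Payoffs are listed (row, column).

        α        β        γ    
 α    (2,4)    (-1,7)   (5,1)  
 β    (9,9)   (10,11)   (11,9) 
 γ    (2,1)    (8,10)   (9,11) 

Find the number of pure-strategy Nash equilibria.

Both β: Row gets 10 (best alternative 8); Column gets 11 (best alternative 9). Neither deviates — NE.
Both γ is not a NE: Row would switch to β (11 > 9).
No other cell survives both best-response checks, so there is 1 pure NE.

1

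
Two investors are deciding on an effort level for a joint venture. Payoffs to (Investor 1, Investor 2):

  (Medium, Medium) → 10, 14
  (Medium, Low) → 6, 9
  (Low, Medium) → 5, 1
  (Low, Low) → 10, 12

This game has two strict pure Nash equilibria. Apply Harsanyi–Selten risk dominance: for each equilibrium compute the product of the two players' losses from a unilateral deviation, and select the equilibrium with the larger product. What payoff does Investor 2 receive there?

12

At both Medium: Investor 1 loses 10 − 5 = 5 by deviating; Investor 2 loses 14 − 9 = 5. Product = 5·5 = 25.
At both Low: Investor 1 loses 10 − 6 = 4 by deviating; Investor 2 loses 12 − 1 = 11. Product = 4·11 = 44.
44 > 25, so both Low is risk-dominant. Investor 2's payoff there is 12.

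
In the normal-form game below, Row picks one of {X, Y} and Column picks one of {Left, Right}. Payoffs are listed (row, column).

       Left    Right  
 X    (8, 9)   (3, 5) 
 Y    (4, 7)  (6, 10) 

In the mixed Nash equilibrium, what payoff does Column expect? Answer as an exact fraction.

Row mixes with probability p on X, chosen so Column is indifferent: 9p + 7(1−p) = 5p + 10(1−p) gives p = 3/7.
Column's expected payoff is 9·3/7 + 7·4/7 = 55/7.

55/7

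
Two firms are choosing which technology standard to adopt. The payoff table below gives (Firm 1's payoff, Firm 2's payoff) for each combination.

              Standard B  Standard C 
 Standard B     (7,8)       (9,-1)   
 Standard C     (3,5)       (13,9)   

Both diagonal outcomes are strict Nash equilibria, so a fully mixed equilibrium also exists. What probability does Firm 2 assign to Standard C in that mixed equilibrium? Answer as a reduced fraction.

1/2

Firm 2's mix q on Standard B must make Firm 1 indifferent between Standard B and Standard C.
Firm 1's payoff from Standard B: 7q + 9(1−q). From Standard C: 3q + 13(1−q).
Set equal: 4q = 4(1−q) → q = 4/8 = 1/2.
Probability on Standard C is 1 − 1/2 = 1/2.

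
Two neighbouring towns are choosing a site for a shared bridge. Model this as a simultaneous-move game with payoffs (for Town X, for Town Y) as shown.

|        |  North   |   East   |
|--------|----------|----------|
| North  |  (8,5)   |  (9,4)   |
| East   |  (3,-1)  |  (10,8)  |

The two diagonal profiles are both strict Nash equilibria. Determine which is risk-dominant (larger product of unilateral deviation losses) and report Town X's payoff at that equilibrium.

10

At both North: Town X loses 8 − 3 = 5 by deviating; Town Y loses 5 − 4 = 1. Product = 5·1 = 5.
At both East: Town X loses 10 − 9 = 1 by deviating; Town Y loses 8 − (-1) = 9. Product = 1·9 = 9.
9 > 5, so both East is risk-dominant. Town X's payoff there is 10.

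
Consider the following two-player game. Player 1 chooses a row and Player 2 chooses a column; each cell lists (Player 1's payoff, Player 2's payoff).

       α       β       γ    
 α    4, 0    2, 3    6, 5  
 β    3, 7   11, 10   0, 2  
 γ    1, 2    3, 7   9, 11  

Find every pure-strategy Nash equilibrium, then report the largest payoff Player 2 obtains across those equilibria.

11

Both β is a pure NE (Player 1: 11 ≥ 3; Player 2: 10 ≥ 7). Player 2 gets 10.
Both γ is a pure NE (Player 1: 9 ≥ 6; Player 2: 11 ≥ 7). Player 2 gets 11.
Every other cell has a profitable deviation for at least one player. Highest of {10, 11} is 11.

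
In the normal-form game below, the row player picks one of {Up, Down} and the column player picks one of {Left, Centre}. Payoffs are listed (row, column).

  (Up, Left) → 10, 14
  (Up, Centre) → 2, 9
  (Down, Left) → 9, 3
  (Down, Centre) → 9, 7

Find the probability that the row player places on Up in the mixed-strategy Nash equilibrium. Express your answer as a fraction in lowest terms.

The row player's mix p on Up must make the column player indifferent between Left and Centre.
The column player's payoff from Left: 14p + 3(1−p). From Centre: 9p + 7(1−p).
Set equal: 5p = 4(1−p) → p = 4/9.

4/9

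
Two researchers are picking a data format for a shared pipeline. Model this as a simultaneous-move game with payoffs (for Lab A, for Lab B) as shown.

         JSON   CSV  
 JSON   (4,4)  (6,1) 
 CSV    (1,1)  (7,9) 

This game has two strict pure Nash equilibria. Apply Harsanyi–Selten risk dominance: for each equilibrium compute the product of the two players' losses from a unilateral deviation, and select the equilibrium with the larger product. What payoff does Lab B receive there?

4

At both JSON: Lab A loses 4 − 1 = 3 by deviating; Lab B loses 4 − 1 = 3. Product = 3·3 = 9.
At both CSV: Lab A loses 7 − 6 = 1 by deviating; Lab B loses 9 − 1 = 8. Product = 1·8 = 8.
9 > 8, so both JSON is risk-dominant. Lab B's payoff there is 4.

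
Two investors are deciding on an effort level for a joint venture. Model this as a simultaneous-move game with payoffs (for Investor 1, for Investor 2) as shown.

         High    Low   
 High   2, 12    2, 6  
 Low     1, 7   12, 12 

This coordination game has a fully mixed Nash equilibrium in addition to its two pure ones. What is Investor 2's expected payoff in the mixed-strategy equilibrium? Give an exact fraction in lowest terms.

102/11

Investor 1 mixes with probability p on High, chosen so Investor 2 is indifferent: 12p + 7(1−p) = 6p + 12(1−p) gives p = 5/11.
Investor 2's expected payoff is 12·5/11 + 7·6/11 = 102/11.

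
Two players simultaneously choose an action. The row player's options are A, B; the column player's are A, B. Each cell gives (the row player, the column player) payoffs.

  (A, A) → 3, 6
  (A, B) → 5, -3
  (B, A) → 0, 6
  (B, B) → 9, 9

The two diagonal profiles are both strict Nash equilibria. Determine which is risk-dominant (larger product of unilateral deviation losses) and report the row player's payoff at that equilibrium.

At both A: the row player loses 3 − 0 = 3 by deviating; the column player loses 6 − (-3) = 9. Product = 3·9 = 27.
At both B: the row player loses 9 − 5 = 4 by deviating; the column player loses 9 − 6 = 3. Product = 4·3 = 12.
27 > 12, so both A is risk-dominant. The row player's payoff there is 3.

3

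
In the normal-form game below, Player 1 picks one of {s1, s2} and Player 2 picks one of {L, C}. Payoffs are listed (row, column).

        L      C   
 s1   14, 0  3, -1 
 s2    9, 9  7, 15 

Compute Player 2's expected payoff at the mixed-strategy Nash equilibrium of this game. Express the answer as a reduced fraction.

Player 1 mixes with probability p on s1, chosen so Player 2 is indifferent: 0p + 9(1−p) = (-1)p + 15(1−p) gives p = 6/7.
Player 2's expected payoff is 0·6/7 + 9·1/7 = 9/7.

9/7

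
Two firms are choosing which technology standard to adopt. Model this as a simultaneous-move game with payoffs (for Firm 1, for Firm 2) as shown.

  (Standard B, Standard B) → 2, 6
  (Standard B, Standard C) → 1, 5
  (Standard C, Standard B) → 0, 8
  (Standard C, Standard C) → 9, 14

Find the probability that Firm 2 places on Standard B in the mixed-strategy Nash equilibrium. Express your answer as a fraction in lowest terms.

Firm 2's mix q on Standard B must make Firm 1 indifferent between Standard B and Standard C.
Firm 1's payoff from Standard B: 2q + 1(1−q). From Standard C: 0q + 9(1−q).
Set equal: 2q = 8(1−q) → q = 8/10 = 4/5.

4/5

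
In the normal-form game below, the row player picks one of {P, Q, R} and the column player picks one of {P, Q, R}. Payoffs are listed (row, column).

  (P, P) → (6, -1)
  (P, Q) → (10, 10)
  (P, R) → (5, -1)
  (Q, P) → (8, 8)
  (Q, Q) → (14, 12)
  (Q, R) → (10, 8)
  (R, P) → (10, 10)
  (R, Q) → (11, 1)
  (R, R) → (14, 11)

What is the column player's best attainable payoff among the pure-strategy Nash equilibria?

12

Both Q is a pure NE (the row player: 14 ≥ 11; the column player: 12 ≥ 8). The column player gets 12.
Both R is a pure NE (the row player: 14 ≥ 10; the column player: 11 ≥ 10). The column player gets 11.
Every other cell has a profitable deviation for at least one player. Highest of {12, 11} is 12.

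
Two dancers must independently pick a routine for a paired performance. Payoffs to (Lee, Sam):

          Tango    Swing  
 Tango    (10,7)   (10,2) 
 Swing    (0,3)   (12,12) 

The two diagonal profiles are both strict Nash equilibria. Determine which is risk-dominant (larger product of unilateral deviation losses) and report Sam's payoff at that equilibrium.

7

At both Tango: Lee loses 10 − 0 = 10 by deviating; Sam loses 7 − 2 = 5. Product = 10·5 = 50.
At both Swing: Lee loses 12 − 10 = 2 by deviating; Sam loses 12 − 3 = 9. Product = 2·9 = 18.
50 > 18, so both Tango is risk-dominant. Sam's payoff there is 7.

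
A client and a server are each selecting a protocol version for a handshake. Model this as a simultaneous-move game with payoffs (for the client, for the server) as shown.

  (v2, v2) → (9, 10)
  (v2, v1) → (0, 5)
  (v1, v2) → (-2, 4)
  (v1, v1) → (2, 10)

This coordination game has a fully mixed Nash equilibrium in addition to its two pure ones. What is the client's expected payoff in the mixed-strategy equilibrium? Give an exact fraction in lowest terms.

18/13

The server mixes with probability q on v2, chosen so the client is indifferent: 9q + 0(1−q) = (-2)q + 2(1−q) gives q = 2/13.
The client's expected payoff (from either row, since indifferent) is 9·2/13 + 0·11/13 = 18/13.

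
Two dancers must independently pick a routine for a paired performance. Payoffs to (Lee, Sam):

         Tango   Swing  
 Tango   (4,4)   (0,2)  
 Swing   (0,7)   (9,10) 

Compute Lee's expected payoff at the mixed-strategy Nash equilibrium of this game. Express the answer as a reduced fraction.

Sam mixes with probability q on Tango, chosen so Lee is indifferent: 4q + 0(1−q) = 0q + 9(1−q) gives q = 9/13.
Lee's expected payoff (from either row, since indifferent) is 4·9/13 + 0·4/13 = 36/13.

36/13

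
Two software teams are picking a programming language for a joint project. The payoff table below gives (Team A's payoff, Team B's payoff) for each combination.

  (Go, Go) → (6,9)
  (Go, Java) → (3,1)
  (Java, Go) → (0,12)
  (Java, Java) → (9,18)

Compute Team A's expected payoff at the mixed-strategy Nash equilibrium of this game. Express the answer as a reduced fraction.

Team B mixes with probability q on Go, chosen so Team A is indifferent: 6q + 3(1−q) = 0q + 9(1−q) gives q = 1/2.
Team A's expected payoff (from either row, since indifferent) is 6·1/2 + 3·1/2 = 9/2.

9/2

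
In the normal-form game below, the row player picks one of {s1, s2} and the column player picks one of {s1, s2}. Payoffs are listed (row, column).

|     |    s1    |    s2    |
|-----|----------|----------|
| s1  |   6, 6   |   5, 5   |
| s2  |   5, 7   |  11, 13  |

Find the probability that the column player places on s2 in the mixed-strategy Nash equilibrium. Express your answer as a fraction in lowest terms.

1/7

The column player's mix q on s1 must make the row player indifferent between s1 and s2.
The row player's payoff from s1: 6q + 5(1−q). From s2: 5q + 11(1−q).
Set equal: 1q = 6(1−q) → q = 6/7.
Probability on s2 is 1 − 6/7 = 1/7.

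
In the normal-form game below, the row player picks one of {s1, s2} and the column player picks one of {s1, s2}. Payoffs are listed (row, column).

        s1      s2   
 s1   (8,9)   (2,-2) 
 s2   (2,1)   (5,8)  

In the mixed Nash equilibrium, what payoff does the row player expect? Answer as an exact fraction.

4

The column player mixes with probability q on s1, chosen so the row player is indifferent: 8q + 2(1−q) = 2q + 5(1−q) gives q = 1/3.
The row player's expected payoff (from either row, since indifferent) is 8·1/3 + 2·2/3 = 4.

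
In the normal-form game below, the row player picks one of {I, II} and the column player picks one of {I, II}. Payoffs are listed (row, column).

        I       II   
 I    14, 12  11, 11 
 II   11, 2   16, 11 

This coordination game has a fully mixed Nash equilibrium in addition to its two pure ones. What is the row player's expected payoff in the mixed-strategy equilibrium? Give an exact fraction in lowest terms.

103/8

The column player mixes with probability q on I, chosen so the row player is indifferent: 14q + 11(1−q) = 11q + 16(1−q) gives q = 5/8.
The row player's expected payoff (from either row, since indifferent) is 14·5/8 + 11·3/8 = 103/8.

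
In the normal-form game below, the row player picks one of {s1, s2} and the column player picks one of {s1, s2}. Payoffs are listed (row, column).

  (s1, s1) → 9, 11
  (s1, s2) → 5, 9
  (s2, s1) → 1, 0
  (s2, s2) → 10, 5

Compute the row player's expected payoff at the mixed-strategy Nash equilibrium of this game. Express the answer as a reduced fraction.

85/13

The column player mixes with probability q on s1, chosen so the row player is indifferent: 9q + 5(1−q) = 1q + 10(1−q) gives q = 5/13.
The row player's expected payoff (from either row, since indifferent) is 9·5/13 + 5·8/13 = 85/13.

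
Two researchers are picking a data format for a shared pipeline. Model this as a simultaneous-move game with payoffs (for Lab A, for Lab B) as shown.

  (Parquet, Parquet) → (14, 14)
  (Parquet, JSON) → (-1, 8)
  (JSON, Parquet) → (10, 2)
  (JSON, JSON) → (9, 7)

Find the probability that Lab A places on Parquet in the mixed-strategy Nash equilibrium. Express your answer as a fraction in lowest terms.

Lab A's mix p on Parquet must make Lab B indifferent between Parquet and JSON.
Lab B's payoff from Parquet: 14p + 2(1−p). From JSON: 8p + 7(1−p).
Set equal: 6p = 5(1−p) → p = 5/11.

5/11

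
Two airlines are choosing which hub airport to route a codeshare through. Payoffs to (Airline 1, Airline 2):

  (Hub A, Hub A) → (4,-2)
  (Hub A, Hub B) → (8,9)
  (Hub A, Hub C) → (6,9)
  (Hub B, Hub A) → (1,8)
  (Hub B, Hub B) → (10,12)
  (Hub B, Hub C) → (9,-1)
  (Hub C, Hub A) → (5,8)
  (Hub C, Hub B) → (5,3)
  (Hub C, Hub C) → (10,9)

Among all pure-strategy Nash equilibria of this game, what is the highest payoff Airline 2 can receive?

12

Both Hub B is a pure NE (Airline 1: 10 ≥ 8; Airline 2: 12 ≥ 8). Airline 2 gets 12.
Both Hub C is a pure NE (Airline 1: 10 ≥ 9; Airline 2: 9 ≥ 8). Airline 2 gets 9.
Every other cell has a profitable deviation for at least one player. Highest of {12, 9} is 12.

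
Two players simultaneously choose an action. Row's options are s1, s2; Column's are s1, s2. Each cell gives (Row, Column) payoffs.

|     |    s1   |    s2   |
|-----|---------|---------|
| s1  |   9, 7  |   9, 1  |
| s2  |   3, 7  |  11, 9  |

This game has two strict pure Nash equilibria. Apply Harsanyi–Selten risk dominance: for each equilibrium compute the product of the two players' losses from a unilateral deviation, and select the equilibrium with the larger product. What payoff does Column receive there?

At both s1: Row loses 9 − 3 = 6 by deviating; Column loses 7 − 1 = 6. Product = 6·6 = 36.
At both s2: Row loses 11 − 9 = 2 by deviating; Column loses 9 − 7 = 2. Product = 2·2 = 4.
36 > 4, so both s1 is risk-dominant. Column's payoff there is 7.

7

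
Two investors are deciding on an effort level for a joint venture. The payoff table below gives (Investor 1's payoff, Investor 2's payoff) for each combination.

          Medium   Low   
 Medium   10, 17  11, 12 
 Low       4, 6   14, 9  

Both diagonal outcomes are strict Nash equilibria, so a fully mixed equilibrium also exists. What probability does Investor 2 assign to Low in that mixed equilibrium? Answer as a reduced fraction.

Investor 2's mix q on Medium must make Investor 1 indifferent between Medium and Low.
Investor 1's payoff from Medium: 10q + 11(1−q). From Low: 4q + 14(1−q).
Set equal: 6q = 3(1−q) → q = 3/9 = 1/3.
Probability on Low is 1 − 1/3 = 2/3.

2/3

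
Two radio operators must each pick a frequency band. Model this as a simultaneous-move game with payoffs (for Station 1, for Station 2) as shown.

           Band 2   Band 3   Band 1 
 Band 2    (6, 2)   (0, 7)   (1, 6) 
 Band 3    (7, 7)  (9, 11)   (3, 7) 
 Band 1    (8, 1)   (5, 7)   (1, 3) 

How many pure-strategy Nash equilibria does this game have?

Both Band 3: Station 1 gets 9 (best alternative 5); Station 2 gets 11 (best alternative 7). Neither deviates — NE.
Both Band 1 is not a NE: Station 1 would switch to Band 3 (3 > 1).
No other cell survives both best-response checks, so there is 1 pure NE.

1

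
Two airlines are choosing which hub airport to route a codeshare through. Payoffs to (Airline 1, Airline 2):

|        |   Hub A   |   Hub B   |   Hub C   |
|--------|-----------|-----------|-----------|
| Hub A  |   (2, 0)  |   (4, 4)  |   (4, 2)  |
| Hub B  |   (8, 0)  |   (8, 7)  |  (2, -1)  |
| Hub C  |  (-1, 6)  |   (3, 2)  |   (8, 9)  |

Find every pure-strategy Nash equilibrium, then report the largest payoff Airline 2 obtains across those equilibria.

9

Both Hub B is a pure NE (Airline 1: 8 ≥ 4; Airline 2: 7 ≥ 0). Airline 2 gets 7.
Both Hub C is a pure NE (Airline 1: 8 ≥ 4; Airline 2: 9 ≥ 6). Airline 2 gets 9.
Every other cell has a profitable deviation for at least one player. Highest of {7, 9} is 9.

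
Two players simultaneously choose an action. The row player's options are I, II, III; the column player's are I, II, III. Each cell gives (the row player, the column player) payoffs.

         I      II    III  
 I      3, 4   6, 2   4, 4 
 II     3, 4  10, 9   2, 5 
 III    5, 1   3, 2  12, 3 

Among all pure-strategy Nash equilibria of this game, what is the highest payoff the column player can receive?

9

Both II is a pure NE (the row player: 10 ≥ 6; the column player: 9 ≥ 5). The column player gets 9.
Both III is a pure NE (the row player: 12 ≥ 4; the column player: 3 ≥ 2). The column player gets 3.
Every other cell has a profitable deviation for at least one player. Highest of {9, 3} is 9.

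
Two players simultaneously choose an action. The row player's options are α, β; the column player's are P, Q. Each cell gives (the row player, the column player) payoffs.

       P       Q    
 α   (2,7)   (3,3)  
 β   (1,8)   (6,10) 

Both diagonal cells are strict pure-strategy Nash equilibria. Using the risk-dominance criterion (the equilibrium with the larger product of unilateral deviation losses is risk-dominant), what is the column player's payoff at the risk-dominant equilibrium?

10

At (α, P): the row player loses 2 − 1 = 1 by deviating; the column player loses 7 − 3 = 4. Product = 1·4 = 4.
At (β, Q): the row player loses 6 − 3 = 3 by deviating; the column player loses 10 − 8 = 2. Product = 3·2 = 6.
6 > 4, so (β, Q) is risk-dominant. The column player's payoff there is 10.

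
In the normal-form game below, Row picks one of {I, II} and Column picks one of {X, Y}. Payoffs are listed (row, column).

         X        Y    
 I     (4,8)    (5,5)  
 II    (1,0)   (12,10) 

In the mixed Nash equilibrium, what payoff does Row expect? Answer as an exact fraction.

43/10

Column mixes with probability q on X, chosen so Row is indifferent: 4q + 5(1−q) = 1q + 12(1−q) gives q = 7/10.
Row's expected payoff (from either row, since indifferent) is 4·7/10 + 5·3/10 = 43/10.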